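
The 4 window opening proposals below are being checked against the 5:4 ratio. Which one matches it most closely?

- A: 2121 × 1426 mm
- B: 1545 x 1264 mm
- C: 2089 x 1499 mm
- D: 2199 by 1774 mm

D

Target 5:4 ≈ 1.250.
A: 1.487 (Δ0.237)  B: 1.222 (Δ0.028)  C: 1.394 (Δ0.144)  D: 1.240 (Δ0.010)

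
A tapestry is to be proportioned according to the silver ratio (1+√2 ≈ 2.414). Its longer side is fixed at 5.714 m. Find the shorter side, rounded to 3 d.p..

2.367 m

silver ratio ≈ 2.41421.
Shorter side = 5.714 ÷ 2.41421 ≈ 2.36682 → 2.367 m.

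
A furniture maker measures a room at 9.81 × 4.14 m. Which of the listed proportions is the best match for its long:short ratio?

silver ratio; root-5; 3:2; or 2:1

silver ratio

9.81/4.14 ≈ 2.370. Nearest candidates are silver ratio (2.414, off by 0.044) and root-5 (2.236, off by 0.134).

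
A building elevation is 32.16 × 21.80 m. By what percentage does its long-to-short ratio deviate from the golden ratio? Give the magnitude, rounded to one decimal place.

8.8%

Ratio = 32.16 / 21.80 ≈ 1.4752.
Ideal golden ratio ≈ 1.6180. |1.4752 − 1.6180| / 1.6180 ≈ 8.83% → 8.8%.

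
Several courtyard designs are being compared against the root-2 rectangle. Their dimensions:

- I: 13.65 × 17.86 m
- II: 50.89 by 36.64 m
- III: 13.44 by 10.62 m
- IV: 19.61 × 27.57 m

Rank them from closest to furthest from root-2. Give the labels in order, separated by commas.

IV, II, I, III

I: 17.86/13.65 ≈ 1.308 → |1.308 − 1.414| = 0.106
II: 50.89/36.64 ≈ 1.389 → |1.389 − 1.414| = 0.025
III: 13.44/10.62 ≈ 1.266 → |1.266 − 1.414| = 0.148
IV: 27.57/19.61 ≈ 1.406 → |1.406 − 1.414| = 0.008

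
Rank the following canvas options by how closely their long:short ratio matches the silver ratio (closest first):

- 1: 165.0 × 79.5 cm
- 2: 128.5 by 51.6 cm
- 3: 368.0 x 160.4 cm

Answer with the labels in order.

1: 165.0/79.5 ≈ 2.075 → |2.075 − 2.414| = 0.339
2: 128.5/51.6 ≈ 2.490 → |2.490 − 2.414| = 0.076
3: 368.0/160.4 ≈ 2.294 → |2.294 − 2.414| = 0.120

2, 3, 1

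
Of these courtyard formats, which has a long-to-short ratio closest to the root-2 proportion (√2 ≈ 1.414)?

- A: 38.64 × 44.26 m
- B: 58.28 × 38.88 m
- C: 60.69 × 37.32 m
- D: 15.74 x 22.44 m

Ratios (long/short): A ≈ 1.145; B ≈ 1.499; C ≈ 1.626; D ≈ 1.426.
root-2 ≈ 1.414; option D is nearest (Δ 0.012).

D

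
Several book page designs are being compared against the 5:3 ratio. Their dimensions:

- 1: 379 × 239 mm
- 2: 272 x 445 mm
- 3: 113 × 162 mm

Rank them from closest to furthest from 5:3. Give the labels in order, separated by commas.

2, 1, 3

1: 379/239 ≈ 1.586 → |1.586 − 1.667| = 0.081
2: 445/272 ≈ 1.636 → |1.636 − 1.667| = 0.031
3: 162/113 ≈ 1.434 → |1.434 − 1.667| = 0.233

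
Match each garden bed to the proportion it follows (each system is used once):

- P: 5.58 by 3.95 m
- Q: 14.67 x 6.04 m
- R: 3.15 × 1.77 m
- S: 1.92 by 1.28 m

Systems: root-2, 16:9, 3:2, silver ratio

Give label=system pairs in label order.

P=root-2, Q=silver ratio, R=16:9, S=3:2

P = 5.58/3.95 ≈ 1.413 → root-2 (1.414)
Q = 14.67/6.04 ≈ 2.429 → silver ratio (2.414)
R = 3.15/1.77 ≈ 1.780 → 16:9 (1.778)
S = 1.92/1.28 ≈ 1.500 → 3:2 (1.500)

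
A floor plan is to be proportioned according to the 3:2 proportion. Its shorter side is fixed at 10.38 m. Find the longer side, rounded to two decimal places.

15.57 m

3:2 = 1.50000.
Longer side = 10.38 × 1.50000 ≈ 15.5700 → 15.57 m.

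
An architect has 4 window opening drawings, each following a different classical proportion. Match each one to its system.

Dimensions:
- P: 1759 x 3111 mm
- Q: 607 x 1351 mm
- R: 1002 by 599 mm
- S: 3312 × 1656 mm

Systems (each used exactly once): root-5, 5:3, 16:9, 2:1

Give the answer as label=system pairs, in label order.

Ratios: P ≈ 1.769; Q ≈ 2.226; R ≈ 1.673; S ≈ 2.000.
Targets: root-5 ≈ 2.236; 5:3 ≈ 1.667; 16:9 ≈ 1.778; 2:1 ≈ 2.000.

P=16:9, Q=root-5, R=5:3, S=2:1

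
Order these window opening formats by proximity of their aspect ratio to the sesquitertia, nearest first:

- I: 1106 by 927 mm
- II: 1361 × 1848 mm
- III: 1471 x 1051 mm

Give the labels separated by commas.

II, III, I

Ratios: I = 1106 / 927 ≈ 1.193; II = 1848 / 1361 ≈ 1.358; III = 1471 / 1051 ≈ 1.400.
|Δ from 1.333|: I 0.140; II 0.025; III 0.067.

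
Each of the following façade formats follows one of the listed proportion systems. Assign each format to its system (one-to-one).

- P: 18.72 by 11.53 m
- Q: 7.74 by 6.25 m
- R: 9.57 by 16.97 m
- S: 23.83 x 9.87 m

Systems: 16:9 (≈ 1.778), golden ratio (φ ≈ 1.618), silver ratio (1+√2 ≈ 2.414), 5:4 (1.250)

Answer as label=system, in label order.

P=golden ratio, Q=5:4, R=16:9, S=silver ratio

P = 18.72/11.53 ≈ 1.624 → golden ratio (1.618)
Q = 7.74/6.25 ≈ 1.238 → 5:4 (1.250)
R = 16.97/9.57 ≈ 1.773 → 16:9 (1.778)
S = 23.83/9.87 ≈ 2.414 → silver ratio (2.414)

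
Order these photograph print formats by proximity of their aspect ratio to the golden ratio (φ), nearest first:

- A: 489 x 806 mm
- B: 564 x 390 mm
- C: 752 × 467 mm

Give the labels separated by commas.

Ratios: A = 806 / 489 ≈ 1.648; B = 564 / 390 ≈ 1.446; C = 752 / 467 ≈ 1.610.
|Δ from 1.618|: A 0.030; B 0.172; C 0.008.

C, A, B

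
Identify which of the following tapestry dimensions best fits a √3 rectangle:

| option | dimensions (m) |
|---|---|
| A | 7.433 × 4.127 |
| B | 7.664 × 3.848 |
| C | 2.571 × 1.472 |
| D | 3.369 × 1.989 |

C

Ratios (long/short): A ≈ 1.801; B ≈ 1.992; C ≈ 1.747; D ≈ 1.694.
root-3 ≈ 1.732; option C is nearest (Δ 0.015).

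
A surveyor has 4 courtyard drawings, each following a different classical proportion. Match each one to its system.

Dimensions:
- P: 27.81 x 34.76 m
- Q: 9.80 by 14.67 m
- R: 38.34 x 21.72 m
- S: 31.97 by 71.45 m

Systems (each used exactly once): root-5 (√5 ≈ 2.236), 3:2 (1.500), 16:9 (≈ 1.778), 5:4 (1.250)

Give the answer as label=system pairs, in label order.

P=5:4, Q=3:2, R=16:9, S=root-5

P = 34.76/27.81 ≈ 1.250 → 5:4 (1.250)
Q = 14.67/9.80 ≈ 1.497 → 3:2 (1.500)
R = 38.34/21.72 ≈ 1.765 → 16:9 (1.778)
S = 71.45/31.97 ≈ 2.235 → root-5 (2.236)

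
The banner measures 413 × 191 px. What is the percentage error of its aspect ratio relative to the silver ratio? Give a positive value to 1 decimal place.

10.4%

Ratio = 413 / 191 ≈ 2.1623.
Ideal silver ratio ≈ 2.4142. |2.1623 − 2.4142| / 2.4142 ≈ 10.43% → 10.4%.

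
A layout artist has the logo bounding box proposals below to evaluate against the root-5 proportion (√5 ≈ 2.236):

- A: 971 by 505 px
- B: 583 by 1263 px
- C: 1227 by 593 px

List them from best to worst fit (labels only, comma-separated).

A: 971/505 ≈ 1.923 → |1.923 − 2.236| = 0.313
B: 1263/583 ≈ 2.166 → |2.166 − 2.236| = 0.070
C: 1227/593 ≈ 2.069 → |2.069 − 2.236| = 0.167

B, C, A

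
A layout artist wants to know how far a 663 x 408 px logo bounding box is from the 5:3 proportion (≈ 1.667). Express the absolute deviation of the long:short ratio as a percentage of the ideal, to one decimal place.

Ratio = 663 / 408 ≈ 1.6250.
Ideal 5:3 ≈ 1.6667. |1.6250 − 1.6667| / 1.6667 ≈ 2.50% → 2.5%.

2.5%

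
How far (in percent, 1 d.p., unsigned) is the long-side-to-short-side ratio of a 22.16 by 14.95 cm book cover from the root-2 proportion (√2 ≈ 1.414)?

4.8%

Ratio = 22.16 / 14.95 ≈ 1.4823.
Ideal root-2 ≈ 1.4142. |1.4823 − 1.4142| / 1.4142 ≈ 4.82% → 4.8%.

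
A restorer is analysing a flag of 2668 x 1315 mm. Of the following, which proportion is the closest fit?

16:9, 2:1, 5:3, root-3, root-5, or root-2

Ratio = 2668 / 1315 ≈ 2.029.
Distances: 16:9 1.778 (Δ 0.251); 2:1 2.000 (Δ 0.029); 5:3 1.667 (Δ 0.362); root-3 1.732 (Δ 0.297); root-5 2.236 (Δ 0.207); root-2 1.414 (Δ 0.615).

2:1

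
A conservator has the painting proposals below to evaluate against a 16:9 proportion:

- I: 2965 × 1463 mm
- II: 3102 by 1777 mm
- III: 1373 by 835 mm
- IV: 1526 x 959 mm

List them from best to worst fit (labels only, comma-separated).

I: 2965/1463 ≈ 2.027 → |2.027 − 1.778| = 0.249
II: 3102/1777 ≈ 1.746 → |1.746 − 1.778| = 0.032
III: 1373/835 ≈ 1.644 → |1.644 − 1.778| = 0.134
IV: 1526/959 ≈ 1.591 → |1.591 − 1.778| = 0.187

II, III, IV, I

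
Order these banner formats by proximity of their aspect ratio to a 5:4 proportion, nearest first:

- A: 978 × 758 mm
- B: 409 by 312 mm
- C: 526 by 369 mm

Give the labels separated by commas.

A, B, C

Ratios: A = 978 / 758 ≈ 1.290; B = 409 / 312 ≈ 1.311; C = 526 / 369 ≈ 1.425.
|Δ from 1.250|: A 0.040; B 0.061; C 0.175.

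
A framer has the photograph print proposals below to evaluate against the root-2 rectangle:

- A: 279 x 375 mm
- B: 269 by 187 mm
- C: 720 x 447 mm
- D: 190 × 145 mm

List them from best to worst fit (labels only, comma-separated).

Ratios: A = 375 / 279 ≈ 1.344; B = 269 / 187 ≈ 1.439; C = 720 / 447 ≈ 1.611; D = 190 / 145 ≈ 1.310.
|Δ from 1.414|: A 0.070; B 0.025; C 0.197; D 0.104.

B, A, D, C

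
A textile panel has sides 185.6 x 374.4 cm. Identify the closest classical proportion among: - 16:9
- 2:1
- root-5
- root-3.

Ratio = 374.4 / 185.6 ≈ 2.017.
Distances: 16:9 1.778 (Δ 0.239); 2:1 2.000 (Δ 0.017); root-5 2.236 (Δ 0.219); root-3 1.732 (Δ 0.285).

2:1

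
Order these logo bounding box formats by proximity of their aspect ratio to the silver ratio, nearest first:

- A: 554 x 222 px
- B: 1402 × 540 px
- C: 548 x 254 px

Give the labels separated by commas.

A, B, C

Ratios: A = 554 / 222 ≈ 2.495; B = 1402 / 540 ≈ 2.596; C = 548 / 254 ≈ 2.157.
|Δ from 2.414|: A 0.081; B 0.182; C 0.257.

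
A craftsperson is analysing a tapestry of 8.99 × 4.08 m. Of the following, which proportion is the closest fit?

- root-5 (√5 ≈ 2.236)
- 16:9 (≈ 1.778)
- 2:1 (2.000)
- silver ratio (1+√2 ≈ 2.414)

root-5

8.99/4.08 ≈ 2.203. Nearest candidates are root-5 (2.236, off by 0.033) and 2:1 (2.000, off by 0.203).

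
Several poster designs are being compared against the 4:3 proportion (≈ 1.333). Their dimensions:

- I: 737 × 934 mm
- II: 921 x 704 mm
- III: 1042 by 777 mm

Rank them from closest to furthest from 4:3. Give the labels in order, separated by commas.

III, II, I

Ratios: I = 934 / 737 ≈ 1.267; II = 921 / 704 ≈ 1.308; III = 1042 / 777 ≈ 1.341.
|Δ from 1.333|: I 0.066; II 0.025; III 0.008.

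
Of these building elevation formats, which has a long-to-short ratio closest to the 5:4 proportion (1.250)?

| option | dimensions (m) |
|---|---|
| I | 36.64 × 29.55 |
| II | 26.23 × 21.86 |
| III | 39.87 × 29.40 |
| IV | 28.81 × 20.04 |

I

Ratios (long/short): I ≈ 1.240; II ≈ 1.200; III ≈ 1.356; IV ≈ 1.438.
5:4 ≈ 1.250; option I is nearest (Δ 0.010).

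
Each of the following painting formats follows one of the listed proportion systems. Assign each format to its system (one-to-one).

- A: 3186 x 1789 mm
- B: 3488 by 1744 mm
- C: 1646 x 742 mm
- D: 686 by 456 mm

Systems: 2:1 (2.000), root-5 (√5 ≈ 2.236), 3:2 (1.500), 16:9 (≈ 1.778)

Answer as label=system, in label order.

A=16:9, B=2:1, C=root-5, D=3:2

A = 3186/1789 ≈ 1.781 → 16:9 (1.778)
B = 3488/1744 ≈ 2.000 → 2:1 (2.000)
C = 1646/742 ≈ 2.218 → root-5 (2.236)
D = 686/456 ≈ 1.504 → 3:2 (1.500)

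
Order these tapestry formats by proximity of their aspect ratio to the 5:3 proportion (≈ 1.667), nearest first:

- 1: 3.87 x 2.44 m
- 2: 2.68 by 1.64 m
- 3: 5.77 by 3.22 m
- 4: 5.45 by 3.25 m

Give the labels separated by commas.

1: 3.87/2.44 ≈ 1.586 → |1.586 − 1.667| = 0.081
2: 2.68/1.64 ≈ 1.634 → |1.634 − 1.667| = 0.033
3: 5.77/3.22 ≈ 1.792 → |1.792 − 1.667| = 0.125
4: 5.45/3.25 ≈ 1.677 → |1.677 − 1.667| = 0.010

4, 2, 1, 3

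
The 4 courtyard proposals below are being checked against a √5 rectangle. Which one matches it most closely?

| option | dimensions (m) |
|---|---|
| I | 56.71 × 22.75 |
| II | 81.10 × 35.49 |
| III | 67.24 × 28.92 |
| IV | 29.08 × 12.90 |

IV

Ratios (long/short): I ≈ 2.493; II ≈ 2.285; III ≈ 2.325; IV ≈ 2.254.
root-5 ≈ 2.236; option IV is nearest (Δ 0.018).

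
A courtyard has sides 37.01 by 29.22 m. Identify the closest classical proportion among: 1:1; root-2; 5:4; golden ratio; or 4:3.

5:4

37.01/29.22 ≈ 1.267. Nearest candidates are 5:4 (1.250, off by 0.017) and 4:3 (1.333, off by 0.066).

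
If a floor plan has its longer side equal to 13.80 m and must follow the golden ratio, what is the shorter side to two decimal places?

golden ratio ≈ 1.61803.
Shorter side = 13.80 ÷ 1.61803 ≈ 8.5289 → 8.53 m.

8.53 m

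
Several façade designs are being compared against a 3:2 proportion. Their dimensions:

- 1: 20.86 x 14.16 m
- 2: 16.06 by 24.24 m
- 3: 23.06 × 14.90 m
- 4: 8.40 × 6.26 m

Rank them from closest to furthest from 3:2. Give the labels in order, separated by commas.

Ratios: 1 = 20.86 / 14.16 ≈ 1.473; 2 = 24.24 / 16.06 ≈ 1.509; 3 = 23.06 / 14.90 ≈ 1.548; 4 = 8.40 / 6.26 ≈ 1.342.
|Δ from 1.500|: 1 0.027; 2 0.009; 3 0.048; 4 0.158.

2, 1, 3, 4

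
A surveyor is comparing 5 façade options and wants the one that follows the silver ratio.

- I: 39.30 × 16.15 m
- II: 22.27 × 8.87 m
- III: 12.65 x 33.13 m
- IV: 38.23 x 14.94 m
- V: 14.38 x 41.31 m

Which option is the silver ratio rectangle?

Target silver ratio ≈ 2.414.
I: 2.433 (Δ0.019)  II: 2.511 (Δ0.097)  III: 2.619 (Δ0.205)  IV: 2.559 (Δ0.145)  V: 2.873 (Δ0.459)

I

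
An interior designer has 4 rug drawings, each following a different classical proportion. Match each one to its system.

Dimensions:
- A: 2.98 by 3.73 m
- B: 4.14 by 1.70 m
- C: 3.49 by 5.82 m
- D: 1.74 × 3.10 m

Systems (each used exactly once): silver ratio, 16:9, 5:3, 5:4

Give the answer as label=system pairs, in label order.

A=5:4, B=silver ratio, C=5:3, D=16:9

Ratios: A ≈ 1.252; B ≈ 2.435; C ≈ 1.668; D ≈ 1.782.
Targets: silver ratio ≈ 2.414; 16:9 ≈ 1.778; 5:3 ≈ 1.667; 5:4 ≈ 1.250.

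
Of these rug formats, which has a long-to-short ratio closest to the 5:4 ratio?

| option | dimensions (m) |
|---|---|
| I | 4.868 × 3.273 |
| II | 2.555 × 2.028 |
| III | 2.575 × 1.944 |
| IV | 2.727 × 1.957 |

II

Target 5:4 ≈ 1.250.
I: 1.487 (Δ0.237)  II: 1.260 (Δ0.010)  III: 1.325 (Δ0.075)  IV: 1.393 (Δ0.143)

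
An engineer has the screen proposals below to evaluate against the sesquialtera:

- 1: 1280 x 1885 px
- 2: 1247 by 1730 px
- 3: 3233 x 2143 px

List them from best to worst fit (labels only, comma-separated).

Ratios: 1 = 1885 / 1280 ≈ 1.473; 2 = 1730 / 1247 ≈ 1.387; 3 = 3233 / 2143 ≈ 1.509.
|Δ from 1.500|: 1 0.027; 2 0.113; 3 0.009.

3, 1, 2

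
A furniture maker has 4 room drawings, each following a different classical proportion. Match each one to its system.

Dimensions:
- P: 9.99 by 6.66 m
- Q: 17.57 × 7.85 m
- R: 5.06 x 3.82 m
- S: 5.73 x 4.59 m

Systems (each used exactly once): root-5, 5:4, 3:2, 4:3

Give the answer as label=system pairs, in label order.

P=3:2, Q=root-5, R=4:3, S=5:4

Ratios: P ≈ 1.500; Q ≈ 2.238; R ≈ 1.325; S ≈ 1.248.
Targets: root-5 ≈ 2.236; 5:4 ≈ 1.250; 3:2 ≈ 1.500; 4:3 ≈ 1.333.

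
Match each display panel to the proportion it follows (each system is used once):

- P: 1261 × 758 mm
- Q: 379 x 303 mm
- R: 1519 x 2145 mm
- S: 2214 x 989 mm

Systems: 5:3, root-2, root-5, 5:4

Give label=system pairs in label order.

P=5:3, Q=5:4, R=root-2, S=root-5

P = 1261/758 ≈ 1.664 → 5:3 (1.667)
Q = 379/303 ≈ 1.251 → 5:4 (1.250)
R = 2145/1519 ≈ 1.412 → root-2 (1.414)
S = 2214/989 ≈ 2.239 → root-5 (2.236)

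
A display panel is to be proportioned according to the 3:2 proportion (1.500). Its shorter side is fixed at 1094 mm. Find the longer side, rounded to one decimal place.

3:2 = 1.50000.
Longer side = 1094 × 1.50000 ≈ 1641.000 → 1641.0 mm.

1641.0 mm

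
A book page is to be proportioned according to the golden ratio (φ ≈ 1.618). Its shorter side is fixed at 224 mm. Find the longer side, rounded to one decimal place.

golden ratio ≈ 1.61803.
Longer side = 224 × 1.61803 ≈ 362.439 → 362.4 mm.

362.4 mm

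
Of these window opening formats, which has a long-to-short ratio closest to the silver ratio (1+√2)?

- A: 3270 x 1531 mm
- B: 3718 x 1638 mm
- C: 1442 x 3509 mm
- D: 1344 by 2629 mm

C

Ratios (long/short): A ≈ 2.136; B ≈ 2.270; C ≈ 2.433; D ≈ 1.956.
silver ratio ≈ 2.414; option C is nearest (Δ 0.019).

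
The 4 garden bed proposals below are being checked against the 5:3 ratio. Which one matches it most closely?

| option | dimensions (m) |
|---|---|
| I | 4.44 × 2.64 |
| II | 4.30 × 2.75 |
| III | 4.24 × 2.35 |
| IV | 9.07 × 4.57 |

I

Ratios (long/short): I ≈ 1.682; II ≈ 1.564; III ≈ 1.804; IV ≈ 1.985.
5:3 ≈ 1.667; option I is nearest (Δ 0.015).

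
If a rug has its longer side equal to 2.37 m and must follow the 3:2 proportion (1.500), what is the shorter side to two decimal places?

3:2 = 1.50000.
Shorter side = 2.37 ÷ 1.50000 ≈ 1.5800 → 1.58 m.

1.58 m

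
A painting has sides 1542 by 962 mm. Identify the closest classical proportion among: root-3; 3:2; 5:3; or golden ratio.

Ratio = 1542 / 962 ≈ 1.603.
Distances: root-3 1.732 (Δ 0.129); 3:2 1.500 (Δ 0.103); 5:3 1.667 (Δ 0.064); golden ratio 1.618 (Δ 0.015).

golden ratio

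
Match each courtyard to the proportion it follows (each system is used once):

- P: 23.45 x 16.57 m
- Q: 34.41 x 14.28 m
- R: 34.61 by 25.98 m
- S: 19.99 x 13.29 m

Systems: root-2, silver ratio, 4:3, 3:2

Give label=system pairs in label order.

P=root-2, Q=silver ratio, R=4:3, S=3:2

P = 23.45/16.57 ≈ 1.415 → root-2 (1.414)
Q = 34.41/14.28 ≈ 2.410 → silver ratio (2.414)
R = 34.61/25.98 ≈ 1.332 → 4:3 (1.333)
S = 19.99/13.29 ≈ 1.504 → 3:2 (1.500)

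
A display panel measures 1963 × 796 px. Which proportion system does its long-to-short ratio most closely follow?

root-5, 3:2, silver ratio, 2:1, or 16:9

silver ratio

Ratio = 1963 / 796 ≈ 2.466.
Distances: root-5 2.236 (Δ 0.230); 3:2 1.500 (Δ 0.966); silver ratio 2.414 (Δ 0.052); 2:1 2.000 (Δ 0.466); 16:9 1.778 (Δ 0.688).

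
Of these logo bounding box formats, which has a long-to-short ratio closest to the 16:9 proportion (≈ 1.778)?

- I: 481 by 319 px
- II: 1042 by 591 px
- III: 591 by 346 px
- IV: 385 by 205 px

Ratios (long/short): I ≈ 1.508; II ≈ 1.763; III ≈ 1.708; IV ≈ 1.878.
16:9 ≈ 1.778; option II is nearest (Δ 0.015).

II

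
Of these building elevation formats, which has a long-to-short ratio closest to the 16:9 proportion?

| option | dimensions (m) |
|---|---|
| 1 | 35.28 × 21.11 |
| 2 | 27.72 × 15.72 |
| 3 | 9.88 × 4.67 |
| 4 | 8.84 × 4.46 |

2

Target 16:9 ≈ 1.778.
1: 1.671 (Δ0.107)  2: 1.763 (Δ0.015)  3: 2.116 (Δ0.338)  4: 1.982 (Δ0.204)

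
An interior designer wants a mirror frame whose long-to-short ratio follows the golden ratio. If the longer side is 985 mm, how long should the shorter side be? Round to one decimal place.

608.8 mm

golden ratio ≈ 1.61803.
Shorter side = 985 ÷ 1.61803 ≈ 608.765 → 608.8 mm.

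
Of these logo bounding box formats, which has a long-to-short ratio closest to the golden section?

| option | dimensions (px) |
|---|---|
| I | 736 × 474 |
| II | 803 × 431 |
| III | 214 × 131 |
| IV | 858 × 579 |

Target golden ratio ≈ 1.618.
I: 1.553 (Δ0.065)  II: 1.863 (Δ0.245)  III: 1.634 (Δ0.016)  IV: 1.482 (Δ0.136)

III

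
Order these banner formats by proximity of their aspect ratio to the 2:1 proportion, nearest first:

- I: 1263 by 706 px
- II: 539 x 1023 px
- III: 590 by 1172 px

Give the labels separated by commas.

III, II, I

Ratios: I = 1263 / 706 ≈ 1.789; II = 1023 / 539 ≈ 1.898; III = 1172 / 590 ≈ 1.986.
|Δ from 2.000|: I 0.211; II 0.102; III 0.014.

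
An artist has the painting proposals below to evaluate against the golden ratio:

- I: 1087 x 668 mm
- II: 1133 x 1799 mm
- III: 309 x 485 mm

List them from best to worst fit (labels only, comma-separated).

I, II, III

Ratios: I = 1087 / 668 ≈ 1.627; II = 1799 / 1133 ≈ 1.588; III = 485 / 309 ≈ 1.570.
|Δ from 1.618|: I 0.009; II 0.030; III 0.048.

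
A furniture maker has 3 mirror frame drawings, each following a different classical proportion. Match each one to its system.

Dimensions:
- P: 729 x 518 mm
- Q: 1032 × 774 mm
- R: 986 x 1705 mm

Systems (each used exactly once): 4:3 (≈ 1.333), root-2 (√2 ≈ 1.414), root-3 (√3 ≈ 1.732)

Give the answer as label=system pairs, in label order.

P=root-2, Q=4:3, R=root-3

P = 729/518 ≈ 1.407 → root-2 (1.414)
Q = 1032/774 ≈ 1.333 → 4:3 (1.333)
R = 1705/986 ≈ 1.729 → root-3 (1.732)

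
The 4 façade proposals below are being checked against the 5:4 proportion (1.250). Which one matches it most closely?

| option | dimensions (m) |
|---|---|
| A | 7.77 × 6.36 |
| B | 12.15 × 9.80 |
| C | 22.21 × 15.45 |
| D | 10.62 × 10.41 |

B

Target 5:4 ≈ 1.250.
A: 1.222 (Δ0.028)  B: 1.240 (Δ0.010)  C: 1.438 (Δ0.188)  D: 1.020 (Δ0.230)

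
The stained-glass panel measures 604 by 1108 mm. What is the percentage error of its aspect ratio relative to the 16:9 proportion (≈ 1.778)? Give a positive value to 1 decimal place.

Ratio = 1108 / 604 ≈ 1.8344.
Ideal 16:9 ≈ 1.7778. |1.8344 − 1.7778| / 1.7778 ≈ 3.18% → 3.2%.

3.2%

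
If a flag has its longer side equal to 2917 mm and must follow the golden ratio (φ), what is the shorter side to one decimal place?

golden ratio ≈ 1.61803.
Shorter side = 2917 ÷ 1.61803 ≈ 1802.810 → 1802.8 mm.

1802.8 mm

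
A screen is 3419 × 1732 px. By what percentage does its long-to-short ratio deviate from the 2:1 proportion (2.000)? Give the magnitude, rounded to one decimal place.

Ratio = 3419 / 1732 ≈ 1.9740.
Ideal 2:1 = 2.0000. |1.9740 − 2.0000| / 2.0000 ≈ 1.30% → 1.3%.

1.3%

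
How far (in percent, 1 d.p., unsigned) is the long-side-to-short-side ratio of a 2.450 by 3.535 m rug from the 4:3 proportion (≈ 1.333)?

8.2%

Ratio = 3.535 / 2.450 ≈ 1.4429.
Ideal 4:3 ≈ 1.3333. |1.4429 − 1.3333| / 1.3333 ≈ 8.22% → 8.2%.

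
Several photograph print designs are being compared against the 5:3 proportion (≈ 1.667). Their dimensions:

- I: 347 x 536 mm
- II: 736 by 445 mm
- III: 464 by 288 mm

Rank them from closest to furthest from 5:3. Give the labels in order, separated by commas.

I: 536/347 ≈ 1.545 → |1.545 − 1.667| = 0.122
II: 736/445 ≈ 1.654 → |1.654 − 1.667| = 0.013
III: 464/288 ≈ 1.611 → |1.611 − 1.667| = 0.056

II, III, I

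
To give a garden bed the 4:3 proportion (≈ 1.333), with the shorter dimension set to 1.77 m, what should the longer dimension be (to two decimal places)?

2.36 m

4:3 ≈ 1.33333.
Longer side = 1.77 × 1.33333 ≈ 2.3600 → 2.36 m.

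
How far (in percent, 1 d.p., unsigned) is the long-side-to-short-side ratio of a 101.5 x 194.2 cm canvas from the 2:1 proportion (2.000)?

4.3%

Ratio = 194.2 / 101.5 ≈ 1.9133.
Ideal 2:1 = 2.0000. |1.9133 − 2.0000| / 2.0000 ≈ 4.33% → 4.3%.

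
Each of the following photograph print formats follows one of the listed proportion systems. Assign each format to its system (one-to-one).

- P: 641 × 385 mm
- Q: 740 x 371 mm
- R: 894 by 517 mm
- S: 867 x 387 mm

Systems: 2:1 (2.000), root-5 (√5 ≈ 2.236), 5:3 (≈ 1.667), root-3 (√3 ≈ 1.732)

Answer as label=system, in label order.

P = 641/385 ≈ 1.665 → 5:3 (1.667)
Q = 740/371 ≈ 1.995 → 2:1 (2.000)
R = 894/517 ≈ 1.729 → root-3 (1.732)
S = 867/387 ≈ 2.240 → root-5 (2.236)

P=5:3, Q=2:1, R=root-3, S=root-5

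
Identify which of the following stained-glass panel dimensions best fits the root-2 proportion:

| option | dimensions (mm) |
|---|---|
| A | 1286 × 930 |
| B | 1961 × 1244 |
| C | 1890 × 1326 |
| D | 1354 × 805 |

C

Ratios (long/short): A ≈ 1.383; B ≈ 1.576; C ≈ 1.425; D ≈ 1.682.
root-2 ≈ 1.414; option C is nearest (Δ 0.011).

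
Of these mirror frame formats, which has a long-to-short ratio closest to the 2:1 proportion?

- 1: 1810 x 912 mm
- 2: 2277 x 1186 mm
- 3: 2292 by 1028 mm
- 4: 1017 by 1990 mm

Ratios (long/short): 1 ≈ 1.985; 2 ≈ 1.920; 3 ≈ 2.230; 4 ≈ 1.957.
2:1 ≈ 2.000; option 1 is nearest (Δ 0.015).

1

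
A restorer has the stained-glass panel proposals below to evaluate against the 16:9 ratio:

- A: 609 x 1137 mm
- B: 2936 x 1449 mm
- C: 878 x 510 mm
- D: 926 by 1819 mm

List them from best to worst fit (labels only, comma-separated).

C, A, D, B

Ratios: A = 1137 / 609 ≈ 1.867; B = 2936 / 1449 ≈ 2.026; C = 878 / 510 ≈ 1.722; D = 1819 / 926 ≈ 1.964.
|Δ from 1.778|: A 0.089; B 0.248; C 0.056; D 0.186.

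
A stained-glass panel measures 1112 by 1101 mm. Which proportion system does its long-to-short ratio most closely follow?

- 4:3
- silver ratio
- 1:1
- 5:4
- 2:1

Ratio = 1112 / 1101 ≈ 1.010.
Distances: 4:3 1.333 (Δ 0.323); silver ratio 2.414 (Δ 1.404); 1:1 1.000 (Δ 0.010); 5:4 1.250 (Δ 0.240); 2:1 2.000 (Δ 0.990).

1:1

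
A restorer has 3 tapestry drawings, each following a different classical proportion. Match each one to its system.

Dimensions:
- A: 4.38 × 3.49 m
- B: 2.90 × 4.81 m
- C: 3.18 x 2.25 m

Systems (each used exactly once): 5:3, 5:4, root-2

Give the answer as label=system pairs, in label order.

A=5:4, B=5:3, C=root-2

A = 4.38/3.49 ≈ 1.255 → 5:4 (1.250)
B = 4.81/2.90 ≈ 1.659 → 5:3 (1.667)
C = 3.18/2.25 ≈ 1.413 → root-2 (1.414)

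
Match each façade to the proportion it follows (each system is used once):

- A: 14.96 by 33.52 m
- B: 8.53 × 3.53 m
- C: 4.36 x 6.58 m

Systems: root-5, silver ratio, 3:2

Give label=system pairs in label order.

A = 33.52/14.96 ≈ 2.241 → root-5 (2.236)
B = 8.53/3.53 ≈ 2.416 → silver ratio (2.414)
C = 6.58/4.36 ≈ 1.509 → 3:2 (1.500)

A=root-5, B=silver ratio, C=3:2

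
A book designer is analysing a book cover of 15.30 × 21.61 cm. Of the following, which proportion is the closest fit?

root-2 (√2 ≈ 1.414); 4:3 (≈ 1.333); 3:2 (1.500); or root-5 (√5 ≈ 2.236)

Ratio = 21.61 / 15.30 ≈ 1.412.
Distances: root-2 1.414 (Δ 0.002); 4:3 1.333 (Δ 0.079); 3:2 1.500 (Δ 0.088); root-5 2.236 (Δ 0.824).

root-2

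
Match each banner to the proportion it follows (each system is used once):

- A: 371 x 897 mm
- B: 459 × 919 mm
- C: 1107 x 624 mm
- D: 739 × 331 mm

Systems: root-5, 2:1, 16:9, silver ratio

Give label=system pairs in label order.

A=silver ratio, B=2:1, C=16:9, D=root-5

A = 897/371 ≈ 2.418 → silver ratio (2.414)
B = 919/459 ≈ 2.002 → 2:1 (2.000)
C = 1107/624 ≈ 1.774 → 16:9 (1.778)
D = 739/331 ≈ 2.233 → root-5 (2.236)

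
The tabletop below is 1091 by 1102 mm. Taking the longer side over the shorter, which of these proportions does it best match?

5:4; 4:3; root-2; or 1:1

Ratio = 1102 / 1091 ≈ 1.010.
Distances: 5:4 1.250 (Δ 0.240); 4:3 1.333 (Δ 0.323); root-2 1.414 (Δ 0.404); 1:1 1.000 (Δ 0.010).

1:1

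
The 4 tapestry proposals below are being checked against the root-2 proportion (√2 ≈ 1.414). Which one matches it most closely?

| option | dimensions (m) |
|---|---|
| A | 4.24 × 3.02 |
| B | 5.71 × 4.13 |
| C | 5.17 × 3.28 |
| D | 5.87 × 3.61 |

Target root-2 ≈ 1.414.
A: 1.404 (Δ0.010)  B: 1.383 (Δ0.031)  C: 1.576 (Δ0.162)  D: 1.626 (Δ0.212)

A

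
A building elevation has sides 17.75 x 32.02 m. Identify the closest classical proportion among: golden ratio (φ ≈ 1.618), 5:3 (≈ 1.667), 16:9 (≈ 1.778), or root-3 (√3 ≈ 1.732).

32.02/17.75 ≈ 1.804. Nearest candidates are 16:9 (1.778, off by 0.026) and root-3 (1.732, off by 0.072).

16:9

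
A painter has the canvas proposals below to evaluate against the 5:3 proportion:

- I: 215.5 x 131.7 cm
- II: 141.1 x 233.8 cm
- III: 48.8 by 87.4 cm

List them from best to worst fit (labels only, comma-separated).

Ratios: I = 215.5 / 131.7 ≈ 1.636; II = 233.8 / 141.1 ≈ 1.657; III = 87.4 / 48.8 ≈ 1.791.
|Δ from 1.667|: I 0.031; II 0.010; III 0.124.

II, I, III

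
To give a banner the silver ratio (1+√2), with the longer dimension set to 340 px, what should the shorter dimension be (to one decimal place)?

silver ratio ≈ 2.41421.
Shorter side = 340 ÷ 2.41421 ≈ 140.833 → 140.8 px.

140.8 px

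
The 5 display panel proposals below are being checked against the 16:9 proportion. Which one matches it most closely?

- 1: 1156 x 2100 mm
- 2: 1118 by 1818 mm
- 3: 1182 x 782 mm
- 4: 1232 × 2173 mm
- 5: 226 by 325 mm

Target 16:9 ≈ 1.778.
1: 1.817 (Δ0.039)  2: 1.626 (Δ0.152)  3: 1.512 (Δ0.266)  4: 1.764 (Δ0.014)  5: 1.438 (Δ0.340)

4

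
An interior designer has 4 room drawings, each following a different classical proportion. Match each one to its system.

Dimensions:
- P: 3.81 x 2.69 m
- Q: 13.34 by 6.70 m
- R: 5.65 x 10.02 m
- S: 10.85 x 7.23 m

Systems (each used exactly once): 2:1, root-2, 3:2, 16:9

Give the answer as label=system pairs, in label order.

P=root-2, Q=2:1, R=16:9, S=3:2

P = 3.81/2.69 ≈ 1.416 → root-2 (1.414)
Q = 13.34/6.70 ≈ 1.991 → 2:1 (2.000)
R = 10.02/5.65 ≈ 1.773 → 16:9 (1.778)
S = 10.85/7.23 ≈ 1.501 → 3:2 (1.500)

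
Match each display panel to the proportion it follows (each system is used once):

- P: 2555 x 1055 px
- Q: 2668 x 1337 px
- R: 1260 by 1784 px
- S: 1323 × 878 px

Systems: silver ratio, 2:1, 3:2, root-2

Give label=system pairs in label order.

Ratios: P ≈ 2.422; Q ≈ 1.996; R ≈ 1.416; S ≈ 1.507.
Targets: silver ratio ≈ 2.414; 2:1 ≈ 2.000; 3:2 ≈ 1.500; root-2 ≈ 1.414.

P=silver ratio, Q=2:1, R=root-2, S=3:2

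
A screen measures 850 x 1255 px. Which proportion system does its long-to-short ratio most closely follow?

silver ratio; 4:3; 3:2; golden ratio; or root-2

3:2

1255/850 ≈ 1.476. Nearest candidates are 3:2 (1.500, off by 0.024) and root-2 (1.414, off by 0.062).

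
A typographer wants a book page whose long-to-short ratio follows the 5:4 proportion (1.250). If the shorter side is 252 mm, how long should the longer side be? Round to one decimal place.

5:4 = 1.25000.
Longer side = 252 × 1.25000 ≈ 315.000 → 315.0 mm.

315.0 mm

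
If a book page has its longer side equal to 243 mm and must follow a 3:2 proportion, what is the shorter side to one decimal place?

162.0 mm

3:2 = 1.50000.
Shorter side = 243 ÷ 1.50000 ≈ 162.000 → 162.0 mm.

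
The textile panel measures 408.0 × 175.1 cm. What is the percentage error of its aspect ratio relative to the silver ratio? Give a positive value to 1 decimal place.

3.5%

Ratio = 408.0 / 175.1 ≈ 2.3301.
Ideal silver ratio ≈ 2.4142. |2.3301 − 2.4142| / 2.4142 ≈ 3.48% → 3.5%.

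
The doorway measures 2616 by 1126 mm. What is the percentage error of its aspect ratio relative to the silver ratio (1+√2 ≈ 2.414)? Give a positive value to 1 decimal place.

Ratio = 2616 / 1126 ≈ 2.3233.
Ideal silver ratio ≈ 2.4142. |2.3233 − 2.4142| / 2.4142 ≈ 3.77% → 3.8%.

3.8%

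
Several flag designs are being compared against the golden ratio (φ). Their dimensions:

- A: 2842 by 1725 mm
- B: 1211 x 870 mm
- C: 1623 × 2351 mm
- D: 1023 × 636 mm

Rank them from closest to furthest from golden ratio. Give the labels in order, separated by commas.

Ratios: A = 2842 / 1725 ≈ 1.648; B = 1211 / 870 ≈ 1.392; C = 2351 / 1623 ≈ 1.449; D = 1023 / 636 ≈ 1.608.
|Δ from 1.618|: A 0.030; B 0.226; C 0.169; D 0.010.

D, A, C, B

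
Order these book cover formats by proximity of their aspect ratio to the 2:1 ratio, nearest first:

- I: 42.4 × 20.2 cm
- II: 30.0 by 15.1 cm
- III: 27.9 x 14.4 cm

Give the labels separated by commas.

Ratios: I = 42.4 / 20.2 ≈ 2.099; II = 30.0 / 15.1 ≈ 1.987; III = 27.9 / 14.4 ≈ 1.937.
|Δ from 2.000|: I 0.099; II 0.013; III 0.063.

II, III, I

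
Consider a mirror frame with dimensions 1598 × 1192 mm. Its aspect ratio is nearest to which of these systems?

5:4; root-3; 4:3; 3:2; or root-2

Ratio = 1598 / 1192 ≈ 1.341.
Distances: 5:4 1.250 (Δ 0.091); root-3 1.732 (Δ 0.391); 4:3 1.333 (Δ 0.008); 3:2 1.500 (Δ 0.159); root-2 1.414 (Δ 0.073).

4:3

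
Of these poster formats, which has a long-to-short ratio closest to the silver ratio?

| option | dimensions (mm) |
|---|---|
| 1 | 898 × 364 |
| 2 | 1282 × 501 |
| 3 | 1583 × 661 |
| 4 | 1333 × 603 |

Ratios (long/short): 1 ≈ 2.467; 2 ≈ 2.559; 3 ≈ 2.395; 4 ≈ 2.211.
silver ratio ≈ 2.414; option 3 is nearest (Δ 0.019).

3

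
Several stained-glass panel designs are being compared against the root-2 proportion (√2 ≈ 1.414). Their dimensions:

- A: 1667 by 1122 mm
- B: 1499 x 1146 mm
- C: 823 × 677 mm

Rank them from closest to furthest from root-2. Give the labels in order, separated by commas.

A, B, C

Ratios: A = 1667 / 1122 ≈ 1.486; B = 1499 / 1146 ≈ 1.308; C = 823 / 677 ≈ 1.216.
|Δ from 1.414|: A 0.072; B 0.106; C 0.198.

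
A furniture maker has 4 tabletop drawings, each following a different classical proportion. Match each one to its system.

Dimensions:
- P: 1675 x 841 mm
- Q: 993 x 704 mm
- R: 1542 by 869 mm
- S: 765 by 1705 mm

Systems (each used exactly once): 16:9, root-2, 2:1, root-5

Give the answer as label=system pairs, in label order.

P=2:1, Q=root-2, R=16:9, S=root-5

Ratios: P ≈ 1.992; Q ≈ 1.411; R ≈ 1.774; S ≈ 2.229.
Targets: 16:9 ≈ 1.778; root-2 ≈ 1.414; 2:1 ≈ 2.000; root-5 ≈ 2.236.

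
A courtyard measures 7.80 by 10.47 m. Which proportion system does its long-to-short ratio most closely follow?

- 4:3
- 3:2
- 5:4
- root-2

10.47/7.80 ≈ 1.342. Nearest candidates are 4:3 (1.333, off by 0.009) and root-2 (1.414, off by 0.072).

4:3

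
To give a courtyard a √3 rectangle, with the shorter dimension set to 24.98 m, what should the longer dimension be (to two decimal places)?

43.27 m

root-3 ≈ 1.73205.
Longer side = 24.98 × 1.73205 ≈ 43.2666 → 43.27 m.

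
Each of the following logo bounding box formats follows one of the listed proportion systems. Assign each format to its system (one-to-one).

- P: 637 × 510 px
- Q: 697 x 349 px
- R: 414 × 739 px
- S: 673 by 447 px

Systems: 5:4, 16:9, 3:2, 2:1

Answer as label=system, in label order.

P=5:4, Q=2:1, R=16:9, S=3:2

P = 637/510 ≈ 1.249 → 5:4 (1.250)
Q = 697/349 ≈ 1.997 → 2:1 (2.000)
R = 739/414 ≈ 1.785 → 16:9 (1.778)
S = 673/447 ≈ 1.506 → 3:2 (1.500)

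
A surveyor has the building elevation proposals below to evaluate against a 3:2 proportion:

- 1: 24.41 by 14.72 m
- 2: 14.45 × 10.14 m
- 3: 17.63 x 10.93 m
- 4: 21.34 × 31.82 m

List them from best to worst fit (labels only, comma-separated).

1: 24.41/14.72 ≈ 1.658 → |1.658 − 1.500| = 0.158
2: 14.45/10.14 ≈ 1.425 → |1.425 − 1.500| = 0.075
3: 17.63/10.93 ≈ 1.613 → |1.613 − 1.500| = 0.113
4: 31.82/21.34 ≈ 1.491 → |1.491 − 1.500| = 0.009

4, 2, 3, 1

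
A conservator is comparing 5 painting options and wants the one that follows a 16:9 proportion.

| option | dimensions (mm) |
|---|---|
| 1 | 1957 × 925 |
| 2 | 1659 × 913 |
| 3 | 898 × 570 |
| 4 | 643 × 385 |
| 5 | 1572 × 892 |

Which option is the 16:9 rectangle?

Ratios (long/short): 1 ≈ 2.116; 2 ≈ 1.817; 3 ≈ 1.575; 4 ≈ 1.670; 5 ≈ 1.762.
16:9 ≈ 1.778; option 5 is nearest (Δ 0.016).

5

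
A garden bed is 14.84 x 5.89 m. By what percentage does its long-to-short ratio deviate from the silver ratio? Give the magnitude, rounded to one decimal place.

Ratio = 14.84 / 5.89 ≈ 2.5195.
Ideal silver ratio ≈ 2.4142. |2.5195 − 2.4142| / 2.4142 ≈ 4.36% → 4.4%.

4.4%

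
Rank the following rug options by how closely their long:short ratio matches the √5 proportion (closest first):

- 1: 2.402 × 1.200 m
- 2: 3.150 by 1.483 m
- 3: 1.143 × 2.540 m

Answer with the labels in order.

1: 2.402/1.200 ≈ 2.002 → |2.002 − 2.236| = 0.234
2: 3.150/1.483 ≈ 2.124 → |2.124 − 2.236| = 0.112
3: 2.540/1.143 ≈ 2.222 → |2.222 − 2.236| = 0.014

3, 2, 1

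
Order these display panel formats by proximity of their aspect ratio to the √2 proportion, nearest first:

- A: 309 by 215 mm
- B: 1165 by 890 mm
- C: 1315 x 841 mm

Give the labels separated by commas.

A, B, C

Ratios: A = 309 / 215 ≈ 1.437; B = 1165 / 890 ≈ 1.309; C = 1315 / 841 ≈ 1.564.
|Δ from 1.414|: A 0.023; B 0.105; C 0.150.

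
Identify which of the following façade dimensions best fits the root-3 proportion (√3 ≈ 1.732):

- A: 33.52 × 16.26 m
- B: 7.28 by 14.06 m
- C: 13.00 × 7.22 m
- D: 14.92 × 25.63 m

D

Target root-3 ≈ 1.732.
A: 2.062 (Δ0.330)  B: 1.931 (Δ0.199)  C: 1.801 (Δ0.069)  D: 1.718 (Δ0.014)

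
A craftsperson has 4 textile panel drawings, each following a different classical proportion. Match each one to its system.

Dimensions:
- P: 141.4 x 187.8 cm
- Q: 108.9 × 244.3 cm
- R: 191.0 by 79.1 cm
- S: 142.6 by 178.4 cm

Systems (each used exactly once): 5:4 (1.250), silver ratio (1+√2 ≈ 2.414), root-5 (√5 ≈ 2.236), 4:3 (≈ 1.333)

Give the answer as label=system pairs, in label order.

P = 187.8/141.4 ≈ 1.328 → 4:3 (1.333)
Q = 244.3/108.9 ≈ 2.243 → root-5 (2.236)
R = 191.0/79.1 ≈ 2.415 → silver ratio (2.414)
S = 178.4/142.6 ≈ 1.251 → 5:4 (1.250)

P=4:3, Q=root-5, R=silver ratio, S=5:4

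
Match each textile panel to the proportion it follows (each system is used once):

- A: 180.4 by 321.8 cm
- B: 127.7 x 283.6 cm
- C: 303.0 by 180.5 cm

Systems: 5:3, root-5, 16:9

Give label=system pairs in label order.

A=16:9, B=root-5, C=5:3

A = 321.8/180.4 ≈ 1.784 → 16:9 (1.778)
B = 283.6/127.7 ≈ 2.221 → root-5 (2.236)
C = 303.0/180.5 ≈ 1.679 → 5:3 (1.667)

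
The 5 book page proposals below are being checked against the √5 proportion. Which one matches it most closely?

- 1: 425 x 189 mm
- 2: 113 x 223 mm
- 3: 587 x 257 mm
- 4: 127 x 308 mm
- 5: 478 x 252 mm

1

Target root-5 ≈ 2.236.
1: 2.249 (Δ0.013)  2: 1.973 (Δ0.263)  3: 2.284 (Δ0.048)  4: 2.425 (Δ0.189)  5: 1.897 (Δ0.339)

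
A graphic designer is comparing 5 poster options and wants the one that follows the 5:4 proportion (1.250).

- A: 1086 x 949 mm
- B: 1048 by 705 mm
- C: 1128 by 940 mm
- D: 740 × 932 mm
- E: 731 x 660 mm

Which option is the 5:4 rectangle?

Ratios (long/short): A ≈ 1.144; B ≈ 1.487; C ≈ 1.200; D ≈ 1.259; E ≈ 1.108.
5:4 ≈ 1.250; option D is nearest (Δ 0.009).

D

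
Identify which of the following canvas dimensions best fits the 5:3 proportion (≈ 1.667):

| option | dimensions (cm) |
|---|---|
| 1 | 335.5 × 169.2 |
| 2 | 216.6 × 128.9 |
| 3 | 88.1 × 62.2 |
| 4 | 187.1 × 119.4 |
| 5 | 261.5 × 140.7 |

Target 5:3 ≈ 1.667.
1: 1.983 (Δ0.316)  2: 1.680 (Δ0.013)  3: 1.416 (Δ0.251)  4: 1.567 (Δ0.100)  5: 1.859 (Δ0.192)

2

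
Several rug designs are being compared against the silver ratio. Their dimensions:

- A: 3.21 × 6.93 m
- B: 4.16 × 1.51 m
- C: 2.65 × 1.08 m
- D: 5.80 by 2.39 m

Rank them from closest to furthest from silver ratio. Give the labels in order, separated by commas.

D, C, A, B

Ratios: A = 6.93 / 3.21 ≈ 2.159; B = 4.16 / 1.51 ≈ 2.755; C = 2.65 / 1.08 ≈ 2.454; D = 5.80 / 2.39 ≈ 2.427.
|Δ from 2.414|: A 0.255; B 0.341; C 0.040; D 0.013.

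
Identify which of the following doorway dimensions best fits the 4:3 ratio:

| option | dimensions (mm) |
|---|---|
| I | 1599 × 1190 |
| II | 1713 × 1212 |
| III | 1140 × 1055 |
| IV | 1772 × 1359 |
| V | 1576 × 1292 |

I

Ratios (long/short): I ≈ 1.344; II ≈ 1.413; III ≈ 1.081; IV ≈ 1.304; V ≈ 1.220.
4:3 ≈ 1.333; option I is nearest (Δ 0.011).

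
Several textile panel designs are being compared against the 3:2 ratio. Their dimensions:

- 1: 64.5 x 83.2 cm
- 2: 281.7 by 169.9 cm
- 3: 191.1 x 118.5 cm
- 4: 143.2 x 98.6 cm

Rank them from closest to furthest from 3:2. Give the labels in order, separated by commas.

4, 3, 2, 1

1: 83.2/64.5 ≈ 1.290 → |1.290 − 1.500| = 0.210
2: 281.7/169.9 ≈ 1.658 → |1.658 − 1.500| = 0.158
3: 191.1/118.5 ≈ 1.613 → |1.613 − 1.500| = 0.113
4: 143.2/98.6 ≈ 1.452 → |1.452 − 1.500| = 0.048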